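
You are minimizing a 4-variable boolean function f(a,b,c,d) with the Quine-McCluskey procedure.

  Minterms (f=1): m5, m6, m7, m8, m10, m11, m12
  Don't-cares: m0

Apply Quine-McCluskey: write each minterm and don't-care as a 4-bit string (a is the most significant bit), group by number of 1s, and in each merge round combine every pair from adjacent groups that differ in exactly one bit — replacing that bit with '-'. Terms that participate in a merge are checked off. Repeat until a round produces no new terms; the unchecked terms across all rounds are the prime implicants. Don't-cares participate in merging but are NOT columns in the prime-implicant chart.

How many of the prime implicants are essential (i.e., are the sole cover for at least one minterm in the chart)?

[col 0] 0000*, 0101*, 0110*, 0111*, 1000*, 1010*, 1011*, 1100*
[col 1] -000, 01-1, 011-, 1-00, 10-0, 101-
Prime implicants: -000, 01-1, 011-, 1-00, 10-0, 101-
PI chart (minterm → PIs covering it):
  5 | 01-1  (sole → essential)
  6 | 011-  (sole → essential)
  7 | 01-1,011-
  8 | -000,1-00,10-0
  10 | 10-0,101-
  11 | 101-  (sole → essential)
  12 | 1-00  (sole → essential)
Essential prime implicants: 01-1, 011-, 1-00, 101-

4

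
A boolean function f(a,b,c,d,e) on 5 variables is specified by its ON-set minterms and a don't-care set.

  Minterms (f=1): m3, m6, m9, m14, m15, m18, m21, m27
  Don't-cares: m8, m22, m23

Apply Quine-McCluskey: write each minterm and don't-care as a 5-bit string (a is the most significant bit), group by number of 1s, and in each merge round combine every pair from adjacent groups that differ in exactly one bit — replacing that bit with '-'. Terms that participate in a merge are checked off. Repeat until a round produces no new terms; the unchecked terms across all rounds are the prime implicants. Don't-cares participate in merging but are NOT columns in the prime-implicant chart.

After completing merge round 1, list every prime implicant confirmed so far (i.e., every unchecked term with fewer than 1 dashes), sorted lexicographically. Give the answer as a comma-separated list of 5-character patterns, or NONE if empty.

Round 0: 00011 00110✓ 01000✓ 01001✓ 01110✓ 01111✓ 10010✓ 10101✓ 10110✓ 10111✓ 11011
Round 1: -0110 0-110 0100- 0111- 10-10 101-1 1011-
PIs = {-0110, 0-110, 00011, 0100-, 0111-, 10-10, 101-1, 1011-, 11011}

00011, 11011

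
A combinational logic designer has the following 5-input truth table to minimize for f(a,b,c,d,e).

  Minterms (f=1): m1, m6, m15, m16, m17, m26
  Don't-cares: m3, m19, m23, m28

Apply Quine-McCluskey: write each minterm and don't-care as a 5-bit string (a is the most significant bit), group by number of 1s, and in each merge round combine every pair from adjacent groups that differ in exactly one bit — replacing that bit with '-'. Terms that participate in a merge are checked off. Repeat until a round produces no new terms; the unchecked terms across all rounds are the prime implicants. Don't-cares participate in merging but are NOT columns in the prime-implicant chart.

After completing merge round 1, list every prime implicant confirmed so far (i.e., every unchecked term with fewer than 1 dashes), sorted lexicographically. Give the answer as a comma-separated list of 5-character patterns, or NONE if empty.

size-2^0 implicants → 00001(✓)  00011(✓)  00110  01111  10000(✓)  10001(✓)  10011(✓)  10111(✓)  11010  11100
size-2^1 implicants → -0001(✓)  -0011(✓)  000-1(✓)  10-11  100-1(✓)  1000-
size-2^2 implicants → -00-1
Unchecked terms (primes): -00-1, 00110, 01111, 10-11, 1000-, 11010, 11100

00110, 01111, 11010, 11100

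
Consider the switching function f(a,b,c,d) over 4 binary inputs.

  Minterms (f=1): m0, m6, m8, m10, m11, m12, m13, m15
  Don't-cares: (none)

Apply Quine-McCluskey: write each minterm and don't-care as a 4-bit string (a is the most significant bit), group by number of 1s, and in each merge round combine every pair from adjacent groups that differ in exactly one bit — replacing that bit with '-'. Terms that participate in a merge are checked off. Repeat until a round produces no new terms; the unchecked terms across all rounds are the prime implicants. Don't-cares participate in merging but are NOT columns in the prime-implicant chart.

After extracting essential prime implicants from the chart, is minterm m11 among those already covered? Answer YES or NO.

NO

size-2^0 implicants → 0000(✓)  0110  1000(✓)  1010(✓)  1011(✓)  1100(✓)  1101(✓)  1111(✓)
size-2^1 implicants → -000  1-00  1-11  10-0  101-  11-1  110-
Unchecked terms (primes): -000, 0110, 1-00, 1-11, 10-0, 101-, 11-1, 110-
Minterm coverage:
  m0 ⊆ -000 [E]
  m6 ⊆ 0110 [E]
  m8 ⊆ -000,1-00,10-0
  m10 ⊆ 10-0,101-
  m11 ⊆ 1-11,101-
  m12 ⊆ 1-00,110-
  m13 ⊆ 11-1,110-
  m15 ⊆ 1-11,11-1
E = {-000, 0110}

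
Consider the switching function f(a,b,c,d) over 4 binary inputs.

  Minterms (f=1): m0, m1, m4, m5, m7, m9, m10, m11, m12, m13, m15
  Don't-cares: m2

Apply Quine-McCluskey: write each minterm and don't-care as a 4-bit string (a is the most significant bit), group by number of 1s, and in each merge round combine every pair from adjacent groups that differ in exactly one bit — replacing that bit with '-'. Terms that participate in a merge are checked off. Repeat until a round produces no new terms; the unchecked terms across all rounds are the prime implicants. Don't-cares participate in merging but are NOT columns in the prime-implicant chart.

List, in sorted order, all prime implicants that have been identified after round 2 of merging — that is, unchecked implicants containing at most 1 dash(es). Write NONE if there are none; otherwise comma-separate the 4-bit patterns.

-010, 00-0, 101-

size-2^0 implicants → 0000(✓)  0001(✓)  0010(✓)  0100(✓)  0101(✓)  0111(✓)  1001(✓)  1010(✓)  1011(✓)  1100(✓)  1101(✓)  1111(✓)
size-2^1 implicants → -001(✓)  -010  -100(✓)  -101(✓)  -111(✓)  0-00(✓)  0-01(✓)  00-0  000-(✓)  01-1(✓)  010-(✓)  1-01(✓)  1-11(✓)  10-1(✓)  101-  11-1(✓)  110-(✓)
size-2^2 implicants → --01  -1-1  -10-  0-0-  1--1
Unchecked terms (primes): --01, -010, -1-1, -10-, 0-0-, 00-0, 1--1, 101-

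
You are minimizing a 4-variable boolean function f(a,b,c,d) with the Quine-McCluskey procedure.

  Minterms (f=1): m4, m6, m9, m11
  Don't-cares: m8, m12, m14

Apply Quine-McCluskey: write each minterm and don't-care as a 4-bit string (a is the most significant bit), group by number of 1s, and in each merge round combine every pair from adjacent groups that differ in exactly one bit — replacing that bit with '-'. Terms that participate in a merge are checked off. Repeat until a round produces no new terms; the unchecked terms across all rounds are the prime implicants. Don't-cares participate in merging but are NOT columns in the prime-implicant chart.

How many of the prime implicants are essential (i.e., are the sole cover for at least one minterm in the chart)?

2

[col 0] 0100*, 0110*, 1000*, 1001*, 1011*, 1100*, 1110*
[col 1] -100*, -110*, 01-0*, 1-00, 10-1, 100-, 11-0*
[col 2] -1-0
Prime implicants: -1-0, 1-00, 10-1, 100-
PI chart (minterm → PIs covering it):
  4 | -1-0  (sole → essential)
  6 | -1-0  (sole → essential)
  9 | 10-1,100-
  11 | 10-1  (sole → essential)
Essential prime implicants: -1-0, 10-1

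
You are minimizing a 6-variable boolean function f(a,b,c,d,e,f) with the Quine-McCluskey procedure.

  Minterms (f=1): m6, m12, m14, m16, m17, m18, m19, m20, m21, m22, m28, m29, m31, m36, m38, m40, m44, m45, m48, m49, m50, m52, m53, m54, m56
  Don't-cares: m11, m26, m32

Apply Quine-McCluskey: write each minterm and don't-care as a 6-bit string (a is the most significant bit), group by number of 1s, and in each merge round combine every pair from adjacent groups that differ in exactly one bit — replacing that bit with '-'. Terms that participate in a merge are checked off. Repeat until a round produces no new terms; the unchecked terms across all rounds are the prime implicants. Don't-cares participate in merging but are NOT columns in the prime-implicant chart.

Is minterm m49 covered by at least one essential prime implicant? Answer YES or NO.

YES

Round 0: 000110✓ 001011 001100✓ 001110✓ 010000✓ 010001✓ 010010✓ 010011✓ 010100✓ 010101✓ 010110✓ 011010✓ 011100✓ 011101✓ 011111✓ 100000✓ 100100✓ 100110✓ 101000✓ 101100✓ 101101✓ 110000✓ 110001✓ 110010✓ 110100✓ 110101✓ 110110✓ 111000✓
Round 1: -00110✓ -01100 -10000✓ -10001✓ -10010✓ -10100✓ -10101✓ -10110✓ 0-0110✓ 0-1100 00-110 0011-0 01-010 01-100✓ 01-101✓ 010-00✓ 010-01✓ 010-10✓ 0100-0✓ 0100-1✓ 01000-✓ 01001-✓ 0101-0✓ 01010-✓ 0111-1 01110-✓ 1-0000✓ 1-0100✓ 1-0110✓ 1-1000✓ 10-000✓ 10-100✓ 100-00✓ 1001-0✓ 101-00✓ 10110- 11-000✓ 110-00✓ 110-01✓ 110-10✓ 1100-0✓ 11000-✓ 1101-0✓ 11010-✓
Round 2: --0110 -10-00✓ -10-01✓ -10-10✓ -100-0✓ -1000-✓ -101-0✓ -1010-✓ 01-10- 010--0✓ 010-0-✓ 0100-- 1--000 1-0-00 1-01-0 10--00 110--0✓ 110-0-✓
Round 3: -10--0 -10-0-
PIs = {--0110, -01100, -10--0, -10-0-, 0-1100, 00-110, 001011, 0011-0, 01-010, 01-10-, 0100--, 0111-1, 1--000, 1-0-00, 1-01-0, 10--00, 10110-}
Coverage chart:
  m6: --0110,00-110
  m12: -01100,0-1100,0011-0
  m14: 00-110,0011-0
  m16: -10--0,-10-0-,0100--
  m17: -10-0-,0100--
  m18: -10--0,01-010,0100--
  m19: 0100-- ←essential
  m20: -10--0,-10-0-,01-10-
  m21: -10-0-,01-10-
  m22: --0110,-10--0
  m28: 0-1100,01-10-
  m29: 01-10-,0111-1
  m31: 0111-1 ←essential
  m36: 1-0-00,1-01-0,10--00
  m38: --0110,1-01-0
  m40: 1--000,10--00
  m44: -01100,10--00,10110-
  m45: 10110- ←essential
  m48: -10--0,-10-0-,1--000,1-0-00
  m49: -10-0- ←essential
  m50: -10--0 ←essential
  m52: -10--0,-10-0-,1-0-00,1-01-0
  m53: -10-0- ←essential
  m54: --0110,-10--0,1-01-0
  m56: 1--000 ←essential
Essential: -10--0, -10-0-, 0100--, 0111-1, 1--000, 10110-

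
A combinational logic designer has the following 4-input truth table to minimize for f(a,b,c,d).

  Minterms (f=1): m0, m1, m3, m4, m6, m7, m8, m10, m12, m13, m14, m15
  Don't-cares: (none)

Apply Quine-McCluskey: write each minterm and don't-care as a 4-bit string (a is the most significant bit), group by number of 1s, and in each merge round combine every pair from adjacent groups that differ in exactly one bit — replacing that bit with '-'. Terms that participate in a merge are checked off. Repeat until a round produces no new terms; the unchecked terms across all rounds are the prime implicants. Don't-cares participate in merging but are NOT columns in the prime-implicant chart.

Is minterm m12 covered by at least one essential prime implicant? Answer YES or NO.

YES

size-2^0 implicants → 0000(✓)  0001(✓)  0011(✓)  0100(✓)  0110(✓)  0111(✓)  1000(✓)  1010(✓)  1100(✓)  1101(✓)  1110(✓)  1111(✓)
size-2^1 implicants → -000(✓)  -100(✓)  -110(✓)  -111(✓)  0-00(✓)  0-11  00-1  000-  01-0(✓)  011-(✓)  1-00(✓)  1-10(✓)  10-0(✓)  11-0(✓)  11-1(✓)  110-(✓)  111-(✓)
size-2^2 implicants → --00  -1-0  -11-  1--0  11--
Unchecked terms (primes): --00, -1-0, -11-, 0-11, 00-1, 000-, 1--0, 11--
Minterm coverage:
  m0 ⊆ --00,000-
  m1 ⊆ 00-1,000-
  m3 ⊆ 0-11,00-1
  m4 ⊆ --00,-1-0
  m6 ⊆ -1-0,-11-
  m7 ⊆ -11-,0-11
  m8 ⊆ --00,1--0
  m10 ⊆ 1--0 [E]
  m12 ⊆ --00,-1-0,1--0,11--
  m13 ⊆ 11-- [E]
  m14 ⊆ -1-0,-11-,1--0,11--
  m15 ⊆ -11-,11--
E = {1--0, 11--}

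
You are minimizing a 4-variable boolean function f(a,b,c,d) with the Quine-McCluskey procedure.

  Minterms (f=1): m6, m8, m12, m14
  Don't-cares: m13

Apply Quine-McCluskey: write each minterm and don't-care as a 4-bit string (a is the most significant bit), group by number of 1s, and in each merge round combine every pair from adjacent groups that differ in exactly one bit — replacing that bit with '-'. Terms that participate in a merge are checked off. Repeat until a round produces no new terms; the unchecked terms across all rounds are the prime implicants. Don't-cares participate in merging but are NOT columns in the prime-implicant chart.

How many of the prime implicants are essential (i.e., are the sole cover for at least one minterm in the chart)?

2

Round 0: 0110✓ 1000✓ 1100✓ 1101✓ 1110✓
Round 1: -110 1-00 11-0 110-
PIs = {-110, 1-00, 11-0, 110-}
Coverage chart:
  m6: -110 ←essential
  m8: 1-00 ←essential
  m12: 1-00,11-0,110-
  m14: -110,11-0
Essential: -110, 1-00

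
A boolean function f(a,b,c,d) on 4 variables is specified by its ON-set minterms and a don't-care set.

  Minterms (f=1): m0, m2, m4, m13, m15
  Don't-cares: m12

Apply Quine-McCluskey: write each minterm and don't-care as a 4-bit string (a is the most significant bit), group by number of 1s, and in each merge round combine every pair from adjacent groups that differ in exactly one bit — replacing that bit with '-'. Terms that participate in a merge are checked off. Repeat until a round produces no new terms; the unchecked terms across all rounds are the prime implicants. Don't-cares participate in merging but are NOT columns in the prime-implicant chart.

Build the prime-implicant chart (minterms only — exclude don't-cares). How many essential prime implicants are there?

2

Round 0: 0000✓ 0010✓ 0100✓ 1100✓ 1101✓ 1111✓
Round 1: -100 0-00 00-0 11-1 110-
PIs = {-100, 0-00, 00-0, 11-1, 110-}
Coverage chart:
  m0: 0-00,00-0
  m2: 00-0 ←essential
  m4: -100,0-00
  m13: 11-1,110-
  m15: 11-1 ←essential
Essential: 00-0, 11-1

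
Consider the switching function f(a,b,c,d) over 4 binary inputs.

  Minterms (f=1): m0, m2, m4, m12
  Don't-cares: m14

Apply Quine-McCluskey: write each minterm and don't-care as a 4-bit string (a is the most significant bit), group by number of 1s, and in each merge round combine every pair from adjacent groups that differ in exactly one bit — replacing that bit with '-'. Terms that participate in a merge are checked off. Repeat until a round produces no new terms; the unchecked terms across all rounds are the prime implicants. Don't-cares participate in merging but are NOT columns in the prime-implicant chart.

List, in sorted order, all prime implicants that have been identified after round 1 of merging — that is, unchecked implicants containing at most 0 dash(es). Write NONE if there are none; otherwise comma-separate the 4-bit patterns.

NONE

Round 0: 0000✓ 0010✓ 0100✓ 1100✓ 1110✓
Round 1: -100 0-00 00-0 11-0
PIs = {-100, 0-00, 00-0, 11-0}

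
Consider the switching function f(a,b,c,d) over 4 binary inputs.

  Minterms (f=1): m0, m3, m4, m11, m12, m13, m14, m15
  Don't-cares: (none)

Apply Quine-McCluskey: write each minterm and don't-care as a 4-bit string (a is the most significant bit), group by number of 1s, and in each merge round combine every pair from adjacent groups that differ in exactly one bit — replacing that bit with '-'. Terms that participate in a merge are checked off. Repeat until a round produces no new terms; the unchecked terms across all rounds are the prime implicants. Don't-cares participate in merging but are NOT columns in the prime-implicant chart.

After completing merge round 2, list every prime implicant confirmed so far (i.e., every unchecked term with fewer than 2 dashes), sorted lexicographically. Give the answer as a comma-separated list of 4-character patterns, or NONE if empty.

-011, -100, 0-00, 1-11

[col 0] 0000*, 0011*, 0100*, 1011*, 1100*, 1101*, 1110*, 1111*
[col 1] -011, -100, 0-00, 1-11, 11-0*, 11-1*, 110-*, 111-*
[col 2] 11--
Prime implicants: -011, -100, 0-00, 1-11, 11--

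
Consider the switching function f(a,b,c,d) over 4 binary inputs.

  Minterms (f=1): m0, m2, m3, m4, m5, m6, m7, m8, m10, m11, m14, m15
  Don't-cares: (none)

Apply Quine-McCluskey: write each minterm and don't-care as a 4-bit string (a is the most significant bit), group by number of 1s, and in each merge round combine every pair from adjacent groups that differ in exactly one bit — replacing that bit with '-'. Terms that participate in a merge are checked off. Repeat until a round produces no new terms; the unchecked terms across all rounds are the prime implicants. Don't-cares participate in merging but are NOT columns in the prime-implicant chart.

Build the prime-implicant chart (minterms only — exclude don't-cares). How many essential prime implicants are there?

3

[col 0] 0000*, 0010*, 0011*, 0100*, 0101*, 0110*, 0111*, 1000*, 1010*, 1011*, 1110*, 1111*
[col 1] -000*, -010*, -011*, -110*, -111*, 0-00*, 0-10*, 0-11*, 00-0*, 001-*, 01-0*, 01-1*, 010-*, 011-*, 1-10*, 1-11*, 10-0*, 101-*, 111-*
[col 2] --10*, --11*, -0-0, -01-*, -11-*, 0--0, 0-1-*, 01--, 1-1-*
[col 3] --1-
Prime implicants: --1-, -0-0, 0--0, 01--
PI chart (minterm → PIs covering it):
  0 | -0-0,0--0
  2 | --1-,-0-0,0--0
  3 | --1-  (sole → essential)
  4 | 0--0,01--
  5 | 01--  (sole → essential)
  6 | --1-,0--0,01--
  7 | --1-,01--
  8 | -0-0  (sole → essential)
  10 | --1-,-0-0
  11 | --1-  (sole → essential)
  14 | --1-  (sole → essential)
  15 | --1-  (sole → essential)
Essential prime implicants: --1-, -0-0, 01--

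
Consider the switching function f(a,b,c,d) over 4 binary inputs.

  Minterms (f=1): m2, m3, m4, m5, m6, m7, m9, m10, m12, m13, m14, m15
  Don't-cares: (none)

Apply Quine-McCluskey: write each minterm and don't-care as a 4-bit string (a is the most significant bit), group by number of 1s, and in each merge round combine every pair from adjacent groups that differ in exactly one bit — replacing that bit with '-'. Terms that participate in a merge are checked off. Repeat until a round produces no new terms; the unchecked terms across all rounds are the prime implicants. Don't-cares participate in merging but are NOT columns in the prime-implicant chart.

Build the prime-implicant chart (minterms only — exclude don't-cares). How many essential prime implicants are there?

4

[col 0] 0010*, 0011*, 0100*, 0101*, 0110*, 0111*, 1001*, 1010*, 1100*, 1101*, 1110*, 1111*
[col 1] -010*, -100*, -101*, -110*, -111*, 0-10*, 0-11*, 001-*, 01-0*, 01-1*, 010-*, 011-*, 1-01, 1-10*, 11-0*, 11-1*, 110-*, 111-*
[col 2] --10, -1-0*, -1-1*, -10-*, -11-*, 0-1-, 01--*, 11--*
[col 3] -1--
Prime implicants: --10, -1--, 0-1-, 1-01
PI chart (minterm → PIs covering it):
  2 | --10,0-1-
  3 | 0-1-  (sole → essential)
  4 | -1--  (sole → essential)
  5 | -1--  (sole → essential)
  6 | --10,-1--,0-1-
  7 | -1--,0-1-
  9 | 1-01  (sole → essential)
  10 | --10  (sole → essential)
  12 | -1--  (sole → essential)
  13 | -1--,1-01
  14 | --10,-1--
  15 | -1--  (sole → essential)
Essential prime implicants: --10, -1--, 0-1-, 1-01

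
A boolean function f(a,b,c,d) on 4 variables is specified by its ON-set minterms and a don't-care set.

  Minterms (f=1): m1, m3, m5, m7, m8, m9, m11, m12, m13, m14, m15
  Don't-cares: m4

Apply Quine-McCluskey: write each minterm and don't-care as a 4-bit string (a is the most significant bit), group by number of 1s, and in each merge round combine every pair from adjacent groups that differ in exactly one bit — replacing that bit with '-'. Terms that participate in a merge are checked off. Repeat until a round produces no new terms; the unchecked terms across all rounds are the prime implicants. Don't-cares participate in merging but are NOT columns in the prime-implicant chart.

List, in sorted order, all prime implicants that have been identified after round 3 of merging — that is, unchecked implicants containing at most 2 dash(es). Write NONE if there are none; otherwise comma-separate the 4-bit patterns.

-10-, 1-0-, 11--

Round 0: 0001✓ 0011✓ 0100✓ 0101✓ 0111✓ 1000✓ 1001✓ 1011✓ 1100✓ 1101✓ 1110✓ 1111✓
Round 1: -001✓ -011✓ -100✓ -101✓ -111✓ 0-01✓ 0-11✓ 00-1✓ 01-1✓ 010-✓ 1-00✓ 1-01✓ 1-11✓ 10-1✓ 100-✓ 11-0✓ 11-1✓ 110-✓ 111-✓
Round 2: --01✓ --11✓ -0-1✓ -1-1✓ -10- 0--1✓ 1--1✓ 1-0- 11--
Round 3: ---1
PIs = {---1, -10-, 1-0-, 11--}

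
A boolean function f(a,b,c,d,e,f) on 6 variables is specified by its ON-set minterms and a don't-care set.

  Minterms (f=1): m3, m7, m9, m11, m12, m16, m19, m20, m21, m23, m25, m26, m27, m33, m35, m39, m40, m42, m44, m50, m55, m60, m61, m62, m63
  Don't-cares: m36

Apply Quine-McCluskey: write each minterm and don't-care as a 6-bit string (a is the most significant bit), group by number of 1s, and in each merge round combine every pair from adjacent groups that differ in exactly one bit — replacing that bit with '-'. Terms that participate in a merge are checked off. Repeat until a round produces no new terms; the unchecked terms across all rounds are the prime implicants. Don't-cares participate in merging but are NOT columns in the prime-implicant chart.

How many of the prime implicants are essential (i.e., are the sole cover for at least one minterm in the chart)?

[col 0] 000011*, 000111*, 001001*, 001011*, 001100*, 010000*, 010011*, 010100*, 010101*, 010111*, 011001*, 011010*, 011011*, 100001*, 100011*, 100100*, 100111*, 101000*, 101010*, 101100*, 110010, 110111*, 111100*, 111101*, 111110*, 111111*
[col 1] -00011*, -00111*, -01100, -10111*, 0-0011*, 0-0111*, 0-1001*, 0-1011*, 00-011*, 000-11*, 0010-1*, 01-011*, 010-00, 010-11*, 0101-1, 01010-, 0110-1*, 01101-, 1-0111*, 1-1100, 10-100, 100-11*, 1000-1, 101-00, 1010-0, 11-111, 1111-0*, 1111-1*, 11110-*, 11111-*
[col 2] --0111, -00-11, 0--011, 0-0-11, 0-10-1, 1111--
Prime implicants: --0111, -00-11, -01100, 0--011, 0-0-11, 0-10-1, 010-00, 0101-1, 01010-, 01101-, 1-1100, 10-100, 1000-1, 101-00, 1010-0, 11-111, 110010, 1111--
PI chart (minterm → PIs covering it):
  3 | -00-11,0--011,0-0-11
  7 | --0111,-00-11,0-0-11
  9 | 0-10-1  (sole → essential)
  11 | 0--011,0-10-1
  12 | -01100  (sole → essential)
  16 | 010-00  (sole → essential)
  19 | 0--011,0-0-11
  20 | 010-00,01010-
  21 | 0101-1,01010-
  23 | --0111,0-0-11,0101-1
  25 | 0-10-1  (sole → essential)
  26 | 01101-  (sole → essential)
  27 | 0--011,0-10-1,01101-
  33 | 1000-1  (sole → essential)
  35 | -00-11,1000-1
  39 | --0111,-00-11
  40 | 101-00,1010-0
  42 | 1010-0  (sole → essential)
  44 | -01100,1-1100,10-100,101-00
  50 | 110010  (sole → essential)
  55 | --0111,11-111
  60 | 1-1100,1111--
  61 | 1111--  (sole → essential)
  62 | 1111--  (sole → essential)
  63 | 11-111,1111--
Essential prime implicants: -01100, 0-10-1, 010-00, 01101-, 1000-1, 1010-0, 110010, 1111--

8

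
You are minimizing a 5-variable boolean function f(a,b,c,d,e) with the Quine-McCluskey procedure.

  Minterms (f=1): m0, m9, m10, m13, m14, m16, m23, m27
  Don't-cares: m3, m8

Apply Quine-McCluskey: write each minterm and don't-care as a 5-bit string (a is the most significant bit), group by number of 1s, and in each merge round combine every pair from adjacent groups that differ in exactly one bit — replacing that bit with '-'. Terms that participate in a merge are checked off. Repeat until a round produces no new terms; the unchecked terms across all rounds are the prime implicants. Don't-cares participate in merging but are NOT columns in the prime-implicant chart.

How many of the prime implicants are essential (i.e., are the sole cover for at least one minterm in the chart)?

size-2^0 implicants → 00000(✓)  00011  01000(✓)  01001(✓)  01010(✓)  01101(✓)  01110(✓)  10000(✓)  10111  11011
size-2^1 implicants → -0000  0-000  01-01  01-10  010-0  0100-
Unchecked terms (primes): -0000, 0-000, 00011, 01-01, 01-10, 010-0, 0100-, 10111, 11011
Minterm coverage:
  m0 ⊆ -0000,0-000
  m9 ⊆ 01-01,0100-
  m10 ⊆ 01-10,010-0
  m13 ⊆ 01-01 [E]
  m14 ⊆ 01-10 [E]
  m16 ⊆ -0000 [E]
  m23 ⊆ 10111 [E]
  m27 ⊆ 11011 [E]
E = {-0000, 01-01, 01-10, 10111, 11011}

5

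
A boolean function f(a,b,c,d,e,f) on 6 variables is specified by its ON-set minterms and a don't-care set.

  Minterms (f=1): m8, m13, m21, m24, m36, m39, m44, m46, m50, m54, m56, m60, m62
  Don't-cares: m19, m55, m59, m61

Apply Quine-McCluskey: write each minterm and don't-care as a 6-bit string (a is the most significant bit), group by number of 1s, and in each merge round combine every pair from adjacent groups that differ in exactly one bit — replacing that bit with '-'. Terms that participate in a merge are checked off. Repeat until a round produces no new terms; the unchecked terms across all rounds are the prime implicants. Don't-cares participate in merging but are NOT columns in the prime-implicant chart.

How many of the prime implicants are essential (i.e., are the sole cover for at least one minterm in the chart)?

7

size-2^0 implicants → 001000(✓)  001101  010011  010101  011000(✓)  100100(✓)  100111(✓)  101100(✓)  101110(✓)  110010(✓)  110110(✓)  110111(✓)  111000(✓)  111011  111100(✓)  111101(✓)  111110(✓)
size-2^1 implicants → -11000  0-1000  1-0111  1-1100(✓)  1-1110(✓)  10-100  1011-0(✓)  11-110  110-10  11011-  111-00  1111-0(✓)  11110-
size-2^2 implicants → 1-11-0
Unchecked terms (primes): -11000, 0-1000, 001101, 010011, 010101, 1-0111, 1-11-0, 10-100, 11-110, 110-10, 11011-, 111-00, 111011, 11110-
Minterm coverage:
  m8 ⊆ 0-1000 [E]
  m13 ⊆ 001101 [E]
  m21 ⊆ 010101 [E]
  m24 ⊆ -11000,0-1000
  m36 ⊆ 10-100 [E]
  m39 ⊆ 1-0111 [E]
  m44 ⊆ 1-11-0,10-100
  m46 ⊆ 1-11-0 [E]
  m50 ⊆ 110-10 [E]
  m54 ⊆ 11-110,110-10,11011-
  m56 ⊆ -11000,111-00
  m60 ⊆ 1-11-0,111-00,11110-
  m62 ⊆ 1-11-0,11-110
E = {0-1000, 001101, 010101, 1-0111, 1-11-0, 10-100, 110-10}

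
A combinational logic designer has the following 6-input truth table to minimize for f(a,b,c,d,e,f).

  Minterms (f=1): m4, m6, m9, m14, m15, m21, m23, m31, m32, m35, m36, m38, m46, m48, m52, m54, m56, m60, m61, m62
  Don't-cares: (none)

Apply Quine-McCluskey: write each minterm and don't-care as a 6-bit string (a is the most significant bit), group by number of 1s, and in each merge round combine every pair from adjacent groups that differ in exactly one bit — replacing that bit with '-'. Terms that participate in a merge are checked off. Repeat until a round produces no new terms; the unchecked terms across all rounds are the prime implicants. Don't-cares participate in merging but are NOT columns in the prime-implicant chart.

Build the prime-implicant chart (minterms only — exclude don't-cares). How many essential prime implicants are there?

size-2^0 implicants → 000100(✓)  000110(✓)  001001  001110(✓)  001111(✓)  010101(✓)  010111(✓)  011111(✓)  100000(✓)  100011  100100(✓)  100110(✓)  101110(✓)  110000(✓)  110100(✓)  110110(✓)  111000(✓)  111100(✓)  111101(✓)  111110(✓)
size-2^1 implicants → -00100(✓)  -00110(✓)  -01110(✓)  0-1111  00-110(✓)  0001-0(✓)  00111-  01-111  0101-1  1-0000(✓)  1-0100(✓)  1-0110(✓)  1-1110(✓)  10-110(✓)  100-00(✓)  1001-0(✓)  11-000(✓)  11-100(✓)  11-110(✓)  110-00(✓)  1101-0(✓)  111-00(✓)  1111-0(✓)  11110-
size-2^2 implicants → -0-110  -001-0  1--110  1-0-00  1-01-0  11--00  11-1-0
Unchecked terms (primes): -0-110, -001-0, 0-1111, 001001, 00111-, 01-111, 0101-1, 1--110, 1-0-00, 1-01-0, 100011, 11--00, 11-1-0, 11110-
Minterm coverage:
  m4 ⊆ -001-0 [E]
  m6 ⊆ -0-110,-001-0
  m9 ⊆ 001001 [E]
  m14 ⊆ -0-110,00111-
  m15 ⊆ 0-1111,00111-
  m21 ⊆ 0101-1 [E]
  m23 ⊆ 01-111,0101-1
  m31 ⊆ 0-1111,01-111
  m32 ⊆ 1-0-00 [E]
  m35 ⊆ 100011 [E]
  m36 ⊆ -001-0,1-0-00,1-01-0
  m38 ⊆ -0-110,-001-0,1--110,1-01-0
  m46 ⊆ -0-110,1--110
  m48 ⊆ 1-0-00,11--00
  m52 ⊆ 1-0-00,1-01-0,11--00,11-1-0
  m54 ⊆ 1--110,1-01-0,11-1-0
  m56 ⊆ 11--00 [E]
  m60 ⊆ 11--00,11-1-0,11110-
  m61 ⊆ 11110- [E]
  m62 ⊆ 1--110,11-1-0
E = {-001-0, 001001, 0101-1, 1-0-00, 100011, 11--00, 11110-}

7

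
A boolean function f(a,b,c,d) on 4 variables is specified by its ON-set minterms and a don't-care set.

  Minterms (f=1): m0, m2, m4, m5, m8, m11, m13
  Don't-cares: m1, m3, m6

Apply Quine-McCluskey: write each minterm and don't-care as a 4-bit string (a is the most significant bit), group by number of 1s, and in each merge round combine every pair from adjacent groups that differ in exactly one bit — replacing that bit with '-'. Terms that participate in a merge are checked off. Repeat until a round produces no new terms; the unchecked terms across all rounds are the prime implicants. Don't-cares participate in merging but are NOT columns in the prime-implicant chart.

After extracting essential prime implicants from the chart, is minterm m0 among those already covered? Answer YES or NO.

YES

size-2^0 implicants → 0000(✓)  0001(✓)  0010(✓)  0011(✓)  0100(✓)  0101(✓)  0110(✓)  1000(✓)  1011(✓)  1101(✓)
size-2^1 implicants → -000  -011  -101  0-00(✓)  0-01(✓)  0-10(✓)  00-0(✓)  00-1(✓)  000-(✓)  001-(✓)  01-0(✓)  010-(✓)
size-2^2 implicants → 0--0  0-0-  00--
Unchecked terms (primes): -000, -011, -101, 0--0, 0-0-, 00--
Minterm coverage:
  m0 ⊆ -000,0--0,0-0-,00--
  m2 ⊆ 0--0,00--
  m4 ⊆ 0--0,0-0-
  m5 ⊆ -101,0-0-
  m8 ⊆ -000 [E]
  m11 ⊆ -011 [E]
  m13 ⊆ -101 [E]
E = {-000, -011, -101}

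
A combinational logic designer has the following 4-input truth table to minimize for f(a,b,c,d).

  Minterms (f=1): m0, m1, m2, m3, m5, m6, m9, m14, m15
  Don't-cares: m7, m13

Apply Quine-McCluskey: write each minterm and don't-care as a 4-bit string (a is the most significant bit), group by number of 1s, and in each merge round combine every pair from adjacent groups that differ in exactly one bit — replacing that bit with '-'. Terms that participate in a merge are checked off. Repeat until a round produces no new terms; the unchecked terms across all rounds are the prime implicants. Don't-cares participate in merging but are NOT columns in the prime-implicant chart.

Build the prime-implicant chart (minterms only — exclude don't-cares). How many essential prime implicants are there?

Round 0: 0000✓ 0001✓ 0010✓ 0011✓ 0101✓ 0110✓ 0111✓ 1001✓ 1101✓ 1110✓ 1111✓
Round 1: -001✓ -101✓ -110✓ -111✓ 0-01✓ 0-10✓ 0-11✓ 00-0✓ 00-1✓ 000-✓ 001-✓ 01-1✓ 011-✓ 1-01✓ 11-1✓ 111-✓
Round 2: --01 -1-1 -11- 0--1 0-1- 00--
PIs = {--01, -1-1, -11-, 0--1, 0-1-, 00--}
Coverage chart:
  m0: 00-- ←essential
  m1: --01,0--1,00--
  m2: 0-1-,00--
  m3: 0--1,0-1-,00--
  m5: --01,-1-1,0--1
  m6: -11-,0-1-
  m9: --01 ←essential
  m14: -11- ←essential
  m15: -1-1,-11-
Essential: --01, -11-, 00--

3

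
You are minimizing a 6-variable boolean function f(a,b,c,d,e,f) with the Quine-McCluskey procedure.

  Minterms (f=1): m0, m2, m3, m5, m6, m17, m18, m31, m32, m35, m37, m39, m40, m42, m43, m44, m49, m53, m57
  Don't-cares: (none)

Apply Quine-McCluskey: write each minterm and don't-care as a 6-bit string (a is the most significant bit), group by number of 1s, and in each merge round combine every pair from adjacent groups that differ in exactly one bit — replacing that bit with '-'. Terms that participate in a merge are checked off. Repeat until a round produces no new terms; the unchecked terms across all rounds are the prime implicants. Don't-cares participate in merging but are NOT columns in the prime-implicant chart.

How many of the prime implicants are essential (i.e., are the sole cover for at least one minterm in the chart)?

7

size-2^0 implicants → 000000(✓)  000010(✓)  000011(✓)  000101(✓)  000110(✓)  010001(✓)  010010(✓)  011111  100000(✓)  100011(✓)  100101(✓)  100111(✓)  101000(✓)  101010(✓)  101011(✓)  101100(✓)  110001(✓)  110101(✓)  111001(✓)
size-2^1 implicants → -00000  -00011  -00101  -10001  0-0010  000-10  0000-0  00001-  1-0101  10-000  10-011  100-11  1001-1  101-00  1010-0  10101-  11-001  110-01
Unchecked terms (primes): -00000, -00011, -00101, -10001, 0-0010, 000-10, 0000-0, 00001-, 011111, 1-0101, 10-000, 10-011, 100-11, 1001-1, 101-00, 1010-0, 10101-, 11-001, 110-01
Minterm coverage:
  m0 ⊆ -00000,0000-0
  m2 ⊆ 0-0010,000-10,0000-0,00001-
  m3 ⊆ -00011,00001-
  m5 ⊆ -00101 [E]
  m6 ⊆ 000-10 [E]
  m17 ⊆ -10001 [E]
  m18 ⊆ 0-0010 [E]
  m31 ⊆ 011111 [E]
  m32 ⊆ -00000,10-000
  m35 ⊆ -00011,10-011,100-11
  m37 ⊆ -00101,1-0101,1001-1
  m39 ⊆ 100-11,1001-1
  m40 ⊆ 10-000,101-00,1010-0
  m42 ⊆ 1010-0,10101-
  m43 ⊆ 10-011,10101-
  m44 ⊆ 101-00 [E]
  m49 ⊆ -10001,11-001,110-01
  m53 ⊆ 1-0101,110-01
  m57 ⊆ 11-001 [E]
E = {-00101, -10001, 0-0010, 000-10, 011111, 101-00, 11-001}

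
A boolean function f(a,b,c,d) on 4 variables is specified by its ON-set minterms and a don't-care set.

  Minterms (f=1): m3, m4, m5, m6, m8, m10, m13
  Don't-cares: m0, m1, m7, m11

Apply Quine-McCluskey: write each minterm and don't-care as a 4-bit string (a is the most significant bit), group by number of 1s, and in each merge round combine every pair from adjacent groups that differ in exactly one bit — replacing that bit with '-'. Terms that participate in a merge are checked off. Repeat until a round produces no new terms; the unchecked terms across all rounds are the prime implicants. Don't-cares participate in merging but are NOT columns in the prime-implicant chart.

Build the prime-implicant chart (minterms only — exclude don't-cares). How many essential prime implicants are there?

2

Round 0: 0000✓ 0001✓ 0011✓ 0100✓ 0101✓ 0110✓ 0111✓ 1000✓ 1010✓ 1011✓ 1101✓
Round 1: -000 -011 -101 0-00✓ 0-01✓ 0-11✓ 00-1✓ 000-✓ 01-0✓ 01-1✓ 010-✓ 011-✓ 10-0 101-
Round 2: 0--1 0-0- 01--
PIs = {-000, -011, -101, 0--1, 0-0-, 01--, 10-0, 101-}
Coverage chart:
  m3: -011,0--1
  m4: 0-0-,01--
  m5: -101,0--1,0-0-,01--
  m6: 01-- ←essential
  m8: -000,10-0
  m10: 10-0,101-
  m13: -101 ←essential
Essential: -101, 01--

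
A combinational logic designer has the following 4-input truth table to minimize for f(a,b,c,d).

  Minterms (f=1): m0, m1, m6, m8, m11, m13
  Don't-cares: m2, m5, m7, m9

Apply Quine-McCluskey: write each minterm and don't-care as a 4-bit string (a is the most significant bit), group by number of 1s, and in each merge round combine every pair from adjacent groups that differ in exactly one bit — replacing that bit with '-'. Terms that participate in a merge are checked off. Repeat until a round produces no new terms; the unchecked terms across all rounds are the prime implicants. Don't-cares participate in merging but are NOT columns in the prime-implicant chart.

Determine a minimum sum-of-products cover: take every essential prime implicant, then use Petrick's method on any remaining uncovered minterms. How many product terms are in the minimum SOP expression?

4

Round 0: 0000✓ 0001✓ 0010✓ 0101✓ 0110✓ 0111✓ 1000✓ 1001✓ 1011✓ 1101✓
Round 1: -000✓ -001✓ -101✓ 0-01✓ 0-10 00-0 000-✓ 01-1 011- 1-01✓ 10-1 100-✓
Round 2: --01 -00-
PIs = {--01, -00-, 0-10, 00-0, 01-1, 011-, 10-1}
Coverage chart:
  m0: -00-,00-0
  m1: --01,-00-
  m6: 0-10,011-
  m8: -00- ←essential
  m11: 10-1 ←essential
  m13: --01 ←essential
Essential: --01, -00-, 10-1
Petrick residual → 0-10
Min cover (4 terms): c'd + b'c' + a'cd' + ab'd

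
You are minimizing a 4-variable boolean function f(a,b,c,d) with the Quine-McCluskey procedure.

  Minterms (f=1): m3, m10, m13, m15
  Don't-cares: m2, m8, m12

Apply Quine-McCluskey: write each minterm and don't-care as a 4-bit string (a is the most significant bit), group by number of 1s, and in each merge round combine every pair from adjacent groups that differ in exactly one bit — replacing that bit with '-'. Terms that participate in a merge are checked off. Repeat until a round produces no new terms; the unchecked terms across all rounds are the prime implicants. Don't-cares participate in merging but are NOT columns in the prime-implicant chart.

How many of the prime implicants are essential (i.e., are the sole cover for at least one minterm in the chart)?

size-2^0 implicants → 0010(✓)  0011(✓)  1000(✓)  1010(✓)  1100(✓)  1101(✓)  1111(✓)
size-2^1 implicants → -010  001-  1-00  10-0  11-1  110-
Unchecked terms (primes): -010, 001-, 1-00, 10-0, 11-1, 110-
Minterm coverage:
  m3 ⊆ 001- [E]
  m10 ⊆ -010,10-0
  m13 ⊆ 11-1,110-
  m15 ⊆ 11-1 [E]
E = {001-, 11-1}

2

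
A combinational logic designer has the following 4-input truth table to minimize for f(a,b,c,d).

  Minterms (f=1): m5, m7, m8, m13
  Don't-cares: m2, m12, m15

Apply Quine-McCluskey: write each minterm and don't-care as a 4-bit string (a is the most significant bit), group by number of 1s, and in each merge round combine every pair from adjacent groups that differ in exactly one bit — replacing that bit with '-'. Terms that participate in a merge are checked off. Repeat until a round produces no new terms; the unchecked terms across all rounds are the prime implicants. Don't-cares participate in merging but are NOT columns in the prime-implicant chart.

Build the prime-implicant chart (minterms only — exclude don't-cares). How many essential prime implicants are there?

size-2^0 implicants → 0010  0101(✓)  0111(✓)  1000(✓)  1100(✓)  1101(✓)  1111(✓)
size-2^1 implicants → -101(✓)  -111(✓)  01-1(✓)  1-00  11-1(✓)  110-
size-2^2 implicants → -1-1
Unchecked terms (primes): -1-1, 0010, 1-00, 110-
Minterm coverage:
  m5 ⊆ -1-1 [E]
  m7 ⊆ -1-1 [E]
  m8 ⊆ 1-00 [E]
  m13 ⊆ -1-1,110-
E = {-1-1, 1-00}

2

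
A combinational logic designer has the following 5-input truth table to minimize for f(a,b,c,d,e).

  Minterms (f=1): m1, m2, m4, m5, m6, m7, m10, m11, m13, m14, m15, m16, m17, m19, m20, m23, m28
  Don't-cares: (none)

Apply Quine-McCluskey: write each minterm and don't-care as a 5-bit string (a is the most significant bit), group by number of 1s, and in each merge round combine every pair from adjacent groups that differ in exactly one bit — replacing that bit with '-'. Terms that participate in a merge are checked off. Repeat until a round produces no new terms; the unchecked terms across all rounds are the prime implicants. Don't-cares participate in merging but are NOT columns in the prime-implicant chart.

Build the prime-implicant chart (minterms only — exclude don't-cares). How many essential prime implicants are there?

[col 0] 00001*, 00010*, 00100*, 00101*, 00110*, 00111*, 01010*, 01011*, 01101*, 01110*, 01111*, 10000*, 10001*, 10011*, 10100*, 10111*, 11100*
[col 1] -0001, -0100, -0111, 0-010*, 0-101*, 0-110*, 0-111*, 00-01, 00-10*, 001-0*, 001-1*, 0010-*, 0011-*, 01-10*, 01-11*, 0101-*, 011-1*, 0111-*, 1-100, 10-00, 10-11, 100-1, 1000-
[col 2] 0--10, 0-1-1, 0-11-, 001--, 01-1-
Prime implicants: -0001, -0100, -0111, 0--10, 0-1-1, 0-11-, 00-01, 001--, 01-1-, 1-100, 10-00, 10-11, 100-1, 1000-
PI chart (minterm → PIs covering it):
  1 | -0001,00-01
  2 | 0--10  (sole → essential)
  4 | -0100,001--
  5 | 0-1-1,00-01,001--
  6 | 0--10,0-11-,001--
  7 | -0111,0-1-1,0-11-,001--
  10 | 0--10,01-1-
  11 | 01-1-  (sole → essential)
  13 | 0-1-1  (sole → essential)
  14 | 0--10,0-11-,01-1-
  15 | 0-1-1,0-11-,01-1-
  16 | 10-00,1000-
  17 | -0001,100-1,1000-
  19 | 10-11,100-1
  20 | -0100,1-100,10-00
  23 | -0111,10-11
  28 | 1-100  (sole → essential)
Essential prime implicants: 0--10, 0-1-1, 01-1-, 1-100

4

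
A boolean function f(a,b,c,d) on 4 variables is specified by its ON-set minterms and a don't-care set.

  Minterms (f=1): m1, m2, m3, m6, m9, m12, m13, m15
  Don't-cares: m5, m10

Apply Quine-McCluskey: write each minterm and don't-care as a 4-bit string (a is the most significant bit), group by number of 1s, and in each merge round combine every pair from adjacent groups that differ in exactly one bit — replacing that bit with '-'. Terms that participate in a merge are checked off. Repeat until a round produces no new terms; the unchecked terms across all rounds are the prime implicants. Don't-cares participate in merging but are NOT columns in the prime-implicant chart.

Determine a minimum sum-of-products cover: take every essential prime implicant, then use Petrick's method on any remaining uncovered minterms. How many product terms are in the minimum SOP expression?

size-2^0 implicants → 0001(✓)  0010(✓)  0011(✓)  0101(✓)  0110(✓)  1001(✓)  1010(✓)  1100(✓)  1101(✓)  1111(✓)
size-2^1 implicants → -001(✓)  -010  -101(✓)  0-01(✓)  0-10  00-1  001-  1-01(✓)  11-1  110-
size-2^2 implicants → --01
Unchecked terms (primes): --01, -010, 0-10, 00-1, 001-, 11-1, 110-
Minterm coverage:
  m1 ⊆ --01,00-1
  m2 ⊆ -010,0-10,001-
  m3 ⊆ 00-1,001-
  m6 ⊆ 0-10 [E]
  m9 ⊆ --01 [E]
  m12 ⊆ 110- [E]
  m13 ⊆ --01,11-1,110-
  m15 ⊆ 11-1 [E]
E = {--01, 0-10, 11-1, 110-}
Petrick residual → 00-1
Cover = c'd + a'cd' + a'b'd + abd + abc'  |cover|=5

5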